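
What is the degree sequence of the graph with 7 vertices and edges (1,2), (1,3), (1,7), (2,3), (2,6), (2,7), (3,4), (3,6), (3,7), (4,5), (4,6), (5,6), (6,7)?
[5, 5, 4, 4, 3, 3, 2] (degrees: deg(1)=3, deg(2)=4, deg(3)=5, deg(4)=3, deg(5)=2, deg(6)=5, deg(7)=4)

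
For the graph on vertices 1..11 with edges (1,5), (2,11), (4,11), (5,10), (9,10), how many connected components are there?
6 (components: {1, 5, 9, 10}, {2, 4, 11}, {3}, {6}, {7}, {8})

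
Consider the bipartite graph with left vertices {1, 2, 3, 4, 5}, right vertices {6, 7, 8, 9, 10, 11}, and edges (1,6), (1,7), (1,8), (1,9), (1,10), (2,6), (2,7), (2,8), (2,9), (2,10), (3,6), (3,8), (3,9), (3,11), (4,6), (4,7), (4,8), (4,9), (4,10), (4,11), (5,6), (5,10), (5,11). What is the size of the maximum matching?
5 (matching: (1,10), (2,9), (3,8), (4,7), (5,11); upper bound min(|L|,|R|) = min(5,6) = 5)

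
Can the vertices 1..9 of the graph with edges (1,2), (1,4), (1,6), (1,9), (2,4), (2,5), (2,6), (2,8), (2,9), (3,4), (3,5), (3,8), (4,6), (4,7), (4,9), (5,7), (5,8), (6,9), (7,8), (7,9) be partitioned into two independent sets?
No (odd cycle of length 3: 9 -> 1 -> 4 -> 9)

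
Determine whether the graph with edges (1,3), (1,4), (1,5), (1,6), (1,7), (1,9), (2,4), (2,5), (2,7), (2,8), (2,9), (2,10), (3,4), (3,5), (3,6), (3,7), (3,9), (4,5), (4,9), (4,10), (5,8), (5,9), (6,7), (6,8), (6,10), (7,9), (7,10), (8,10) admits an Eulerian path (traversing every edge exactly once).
Yes (the graph is connected and exactly 2 vertices have odd degree: {6, 10}; any Eulerian path must start and end at those)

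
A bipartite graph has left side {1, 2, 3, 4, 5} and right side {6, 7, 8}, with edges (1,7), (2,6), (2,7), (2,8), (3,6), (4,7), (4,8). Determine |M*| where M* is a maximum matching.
3 (matching: (1,7), (2,8), (3,6); upper bound min(|L|,|R|) = min(5,3) = 3)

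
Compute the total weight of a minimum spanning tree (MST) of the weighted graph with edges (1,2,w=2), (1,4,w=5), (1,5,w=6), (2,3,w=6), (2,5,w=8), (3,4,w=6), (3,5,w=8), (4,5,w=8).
19 (MST edges: (1,2,w=2), (1,4,w=5), (1,5,w=6), (2,3,w=6); sum of weights 2 + 5 + 6 + 6 = 19)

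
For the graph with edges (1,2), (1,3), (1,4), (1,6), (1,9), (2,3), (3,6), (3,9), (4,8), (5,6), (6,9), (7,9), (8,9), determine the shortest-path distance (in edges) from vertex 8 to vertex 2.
3 (path: 8 -> 9 -> 3 -> 2, 3 edges)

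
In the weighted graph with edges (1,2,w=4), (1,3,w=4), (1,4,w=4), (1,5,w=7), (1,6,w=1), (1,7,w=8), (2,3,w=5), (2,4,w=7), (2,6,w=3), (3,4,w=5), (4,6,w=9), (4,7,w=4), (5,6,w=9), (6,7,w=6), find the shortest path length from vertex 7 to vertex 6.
6 (path: 7 -> 6; weights 6 = 6)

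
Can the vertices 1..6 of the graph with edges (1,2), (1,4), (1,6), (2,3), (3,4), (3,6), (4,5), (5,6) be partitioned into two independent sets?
Yes. Partition: {1, 3, 5}, {2, 4, 6}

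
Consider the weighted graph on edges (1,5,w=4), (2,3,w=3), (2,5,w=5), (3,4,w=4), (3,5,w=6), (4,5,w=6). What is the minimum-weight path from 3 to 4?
4 (path: 3 -> 4; weights 4 = 4)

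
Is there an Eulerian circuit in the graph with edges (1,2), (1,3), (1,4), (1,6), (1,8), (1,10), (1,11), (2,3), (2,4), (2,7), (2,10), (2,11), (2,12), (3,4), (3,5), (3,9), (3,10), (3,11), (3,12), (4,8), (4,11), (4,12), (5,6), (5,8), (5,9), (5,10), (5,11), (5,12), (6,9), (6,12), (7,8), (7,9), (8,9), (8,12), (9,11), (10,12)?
No (6 vertices have odd degree: {1, 2, 5, 7, 10, 12}; Eulerian circuit requires 0)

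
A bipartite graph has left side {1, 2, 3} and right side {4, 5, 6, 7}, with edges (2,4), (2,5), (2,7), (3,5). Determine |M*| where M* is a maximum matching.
2 (matching: (2,7), (3,5); upper bound min(|L|,|R|) = min(3,4) = 3)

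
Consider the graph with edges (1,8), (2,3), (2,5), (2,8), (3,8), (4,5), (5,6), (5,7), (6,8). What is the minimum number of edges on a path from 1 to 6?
2 (path: 1 -> 8 -> 6, 2 edges)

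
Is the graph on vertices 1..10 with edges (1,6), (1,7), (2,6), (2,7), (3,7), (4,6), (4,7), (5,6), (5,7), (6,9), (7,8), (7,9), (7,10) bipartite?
Yes. Partition: {1, 2, 3, 4, 5, 8, 9, 10}, {6, 7}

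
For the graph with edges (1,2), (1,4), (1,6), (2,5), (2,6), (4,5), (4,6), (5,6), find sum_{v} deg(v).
16 (handshake: sum of degrees = 2|E| = 2 x 8 = 16)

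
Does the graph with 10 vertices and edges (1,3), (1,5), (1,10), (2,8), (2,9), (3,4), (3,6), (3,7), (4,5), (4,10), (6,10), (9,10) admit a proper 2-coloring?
Yes. Partition: {1, 4, 6, 7, 8, 9}, {2, 3, 5, 10}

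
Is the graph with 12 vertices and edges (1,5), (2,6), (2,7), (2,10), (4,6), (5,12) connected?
No, it has 6 components: {1, 5, 12}, {2, 4, 6, 7, 10}, {3}, {8}, {9}, {11}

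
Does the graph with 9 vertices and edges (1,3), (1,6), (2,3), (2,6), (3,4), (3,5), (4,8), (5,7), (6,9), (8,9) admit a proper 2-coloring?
Yes. Partition: {1, 2, 4, 5, 9}, {3, 6, 7, 8}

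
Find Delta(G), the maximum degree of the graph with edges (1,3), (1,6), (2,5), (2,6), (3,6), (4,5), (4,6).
4 (attained at vertex 6)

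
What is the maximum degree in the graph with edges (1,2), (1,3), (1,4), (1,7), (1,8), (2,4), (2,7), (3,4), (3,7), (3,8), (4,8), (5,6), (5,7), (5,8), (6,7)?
5 (attained at vertices 1, 7)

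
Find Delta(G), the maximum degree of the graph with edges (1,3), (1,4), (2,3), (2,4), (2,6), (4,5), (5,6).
3 (attained at vertices 2, 4)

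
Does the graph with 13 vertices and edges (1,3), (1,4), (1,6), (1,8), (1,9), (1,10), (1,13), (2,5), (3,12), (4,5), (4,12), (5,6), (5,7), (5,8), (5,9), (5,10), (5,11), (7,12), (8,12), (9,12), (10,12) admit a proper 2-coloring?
Yes. Partition: {1, 5, 12}, {2, 3, 4, 6, 7, 8, 9, 10, 11, 13}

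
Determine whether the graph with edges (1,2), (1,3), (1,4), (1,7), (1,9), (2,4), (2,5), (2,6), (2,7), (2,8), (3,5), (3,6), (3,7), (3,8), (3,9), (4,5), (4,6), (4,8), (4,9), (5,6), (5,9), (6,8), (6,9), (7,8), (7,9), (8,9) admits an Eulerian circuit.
No (4 vertices have odd degree: {1, 5, 7, 9}; Eulerian circuit requires 0)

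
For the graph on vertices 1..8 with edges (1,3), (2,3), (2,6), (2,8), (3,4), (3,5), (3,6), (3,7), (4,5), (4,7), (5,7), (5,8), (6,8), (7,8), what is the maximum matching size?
4 (matching: (1,3), (2,6), (4,7), (5,8); upper bound floor(n/2) = floor(8/2) = 4)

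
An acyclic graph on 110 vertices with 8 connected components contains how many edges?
102 (Each of the 8 component trees on V_i vertices has V_i - 1 edges; summing gives V - C = 110 - 8 = 102)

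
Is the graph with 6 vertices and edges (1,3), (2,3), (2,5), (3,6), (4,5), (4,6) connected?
Yes (BFS from 1 visits [1, 3, 2, 6, 5, 4] — all 6 vertices reached)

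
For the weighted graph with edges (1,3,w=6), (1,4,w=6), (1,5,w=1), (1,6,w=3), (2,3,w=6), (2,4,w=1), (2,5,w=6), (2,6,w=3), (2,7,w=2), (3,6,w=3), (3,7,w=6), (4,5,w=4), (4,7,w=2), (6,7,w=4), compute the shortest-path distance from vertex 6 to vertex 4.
4 (path: 6 -> 2 -> 4; weights 3 + 1 = 4)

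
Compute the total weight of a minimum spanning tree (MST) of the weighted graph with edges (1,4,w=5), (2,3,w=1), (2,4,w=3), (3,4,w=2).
8 (MST edges: (1,4,w=5), (2,3,w=1), (3,4,w=2); sum of weights 5 + 1 + 2 = 8)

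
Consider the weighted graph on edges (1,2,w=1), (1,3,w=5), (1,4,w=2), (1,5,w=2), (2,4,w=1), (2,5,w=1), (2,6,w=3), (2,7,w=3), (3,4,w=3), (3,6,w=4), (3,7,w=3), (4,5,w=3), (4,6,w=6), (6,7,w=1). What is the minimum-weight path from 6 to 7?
1 (path: 6 -> 7; weights 1 = 1)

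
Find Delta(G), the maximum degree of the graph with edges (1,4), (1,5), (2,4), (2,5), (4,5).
3 (attained at vertices 4, 5)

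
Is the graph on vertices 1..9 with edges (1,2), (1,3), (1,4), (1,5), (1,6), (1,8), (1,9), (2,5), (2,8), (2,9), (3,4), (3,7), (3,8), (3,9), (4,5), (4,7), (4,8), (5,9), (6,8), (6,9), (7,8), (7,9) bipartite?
No (odd cycle of length 3: 6 -> 1 -> 9 -> 6)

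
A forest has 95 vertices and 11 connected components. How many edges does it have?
84 (Each of the 11 component trees on V_i vertices has V_i - 1 edges; summing gives V - C = 95 - 11 = 84)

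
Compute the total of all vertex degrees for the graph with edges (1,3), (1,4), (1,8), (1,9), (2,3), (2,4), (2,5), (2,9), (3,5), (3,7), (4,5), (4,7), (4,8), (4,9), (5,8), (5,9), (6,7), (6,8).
36 (handshake: sum of degrees = 2|E| = 2 x 18 = 36)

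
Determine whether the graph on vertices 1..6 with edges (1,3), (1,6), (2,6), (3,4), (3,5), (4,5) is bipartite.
No (odd cycle of length 3: 4 -> 3 -> 5 -> 4)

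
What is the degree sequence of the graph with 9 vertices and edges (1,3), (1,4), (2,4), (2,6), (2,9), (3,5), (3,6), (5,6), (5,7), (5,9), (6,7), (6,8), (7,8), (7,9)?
[5, 4, 4, 3, 3, 3, 2, 2, 2] (degrees: deg(1)=2, deg(2)=3, deg(3)=3, deg(4)=2, deg(5)=4, deg(6)=5, deg(7)=4, deg(8)=2, deg(9)=3)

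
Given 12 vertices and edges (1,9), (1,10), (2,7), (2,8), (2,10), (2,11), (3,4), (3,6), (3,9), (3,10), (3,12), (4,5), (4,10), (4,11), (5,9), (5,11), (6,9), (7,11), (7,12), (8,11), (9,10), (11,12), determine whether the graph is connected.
Yes (BFS from 1 visits [1, 9, 10, 3, 5, 6, 2, 4, 12, 11, 7, 8] — all 12 vertices reached)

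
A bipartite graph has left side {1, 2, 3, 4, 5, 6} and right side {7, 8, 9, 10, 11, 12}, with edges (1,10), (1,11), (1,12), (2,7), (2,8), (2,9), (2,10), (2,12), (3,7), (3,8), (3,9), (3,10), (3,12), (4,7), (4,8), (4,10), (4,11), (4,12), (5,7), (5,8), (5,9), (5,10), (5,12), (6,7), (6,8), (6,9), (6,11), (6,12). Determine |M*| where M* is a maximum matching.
6 (matching: (1,12), (2,10), (3,9), (4,11), (5,8), (6,7); upper bound min(|L|,|R|) = min(6,6) = 6)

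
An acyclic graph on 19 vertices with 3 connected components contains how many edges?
16 (Each of the 3 component trees on V_i vertices has V_i - 1 edges; summing gives V - C = 19 - 3 = 16)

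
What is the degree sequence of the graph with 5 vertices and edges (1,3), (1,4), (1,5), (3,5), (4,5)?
[3, 3, 2, 2, 0] (degrees: deg(1)=3, deg(2)=0, deg(3)=2, deg(4)=2, deg(5)=3)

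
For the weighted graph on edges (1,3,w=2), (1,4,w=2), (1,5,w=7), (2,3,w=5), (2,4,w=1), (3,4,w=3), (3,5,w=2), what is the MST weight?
7 (MST edges: (1,3,w=2), (1,4,w=2), (2,4,w=1), (3,5,w=2); sum of weights 2 + 2 + 1 + 2 = 7)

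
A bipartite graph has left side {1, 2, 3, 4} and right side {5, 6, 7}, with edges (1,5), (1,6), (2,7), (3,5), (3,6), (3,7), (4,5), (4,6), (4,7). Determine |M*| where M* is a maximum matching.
3 (matching: (1,6), (2,7), (3,5); upper bound min(|L|,|R|) = min(4,3) = 3)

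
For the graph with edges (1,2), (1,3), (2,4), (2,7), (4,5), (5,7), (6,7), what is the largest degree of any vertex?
3 (attained at vertices 2, 7)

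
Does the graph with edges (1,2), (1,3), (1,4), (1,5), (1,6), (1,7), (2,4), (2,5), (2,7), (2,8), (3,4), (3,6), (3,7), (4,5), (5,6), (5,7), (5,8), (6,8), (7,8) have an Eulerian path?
Yes (the graph is connected and exactly 2 vertices have odd degree: {2, 7}; any Eulerian path must start and end at those)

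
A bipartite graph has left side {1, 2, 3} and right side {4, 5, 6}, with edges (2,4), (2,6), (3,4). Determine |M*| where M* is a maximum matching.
2 (matching: (2,6), (3,4); upper bound min(|L|,|R|) = min(3,3) = 3)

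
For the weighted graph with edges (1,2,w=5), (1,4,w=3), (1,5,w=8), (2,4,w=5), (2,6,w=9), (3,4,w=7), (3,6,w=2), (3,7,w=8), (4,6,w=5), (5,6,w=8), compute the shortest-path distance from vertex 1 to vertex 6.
8 (path: 1 -> 4 -> 6; weights 3 + 5 = 8)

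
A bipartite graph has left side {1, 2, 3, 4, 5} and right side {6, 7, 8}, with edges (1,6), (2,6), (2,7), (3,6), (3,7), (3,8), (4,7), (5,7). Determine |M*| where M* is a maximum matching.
3 (matching: (1,6), (2,7), (3,8); upper bound min(|L|,|R|) = min(5,3) = 3)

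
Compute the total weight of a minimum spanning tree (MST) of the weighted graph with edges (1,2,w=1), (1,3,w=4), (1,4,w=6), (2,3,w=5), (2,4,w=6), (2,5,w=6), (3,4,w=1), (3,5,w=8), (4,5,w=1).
7 (MST edges: (1,2,w=1), (1,3,w=4), (3,4,w=1), (4,5,w=1); sum of weights 1 + 4 + 1 + 1 = 7)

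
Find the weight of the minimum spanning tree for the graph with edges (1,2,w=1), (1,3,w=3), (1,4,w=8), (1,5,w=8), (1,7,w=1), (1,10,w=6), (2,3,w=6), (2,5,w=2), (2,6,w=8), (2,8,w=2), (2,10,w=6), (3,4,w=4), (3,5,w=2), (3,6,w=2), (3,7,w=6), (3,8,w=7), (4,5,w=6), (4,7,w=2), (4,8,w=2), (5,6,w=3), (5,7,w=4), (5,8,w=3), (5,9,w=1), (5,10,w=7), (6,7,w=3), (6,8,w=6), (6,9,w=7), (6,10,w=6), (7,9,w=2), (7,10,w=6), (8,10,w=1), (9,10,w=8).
14 (MST edges: (1,2,w=1), (1,7,w=1), (2,5,w=2), (2,8,w=2), (3,5,w=2), (3,6,w=2), (4,7,w=2), (5,9,w=1), (8,10,w=1); sum of weights 1 + 1 + 2 + 2 + 2 + 2 + 2 + 1 + 1 = 14)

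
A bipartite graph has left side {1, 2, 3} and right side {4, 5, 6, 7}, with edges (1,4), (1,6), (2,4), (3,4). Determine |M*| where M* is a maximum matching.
2 (matching: (1,6), (2,4); upper bound min(|L|,|R|) = min(3,4) = 3)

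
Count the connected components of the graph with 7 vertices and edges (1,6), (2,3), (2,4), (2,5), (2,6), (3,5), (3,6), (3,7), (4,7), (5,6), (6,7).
1 (components: {1, 2, 3, 4, 5, 6, 7})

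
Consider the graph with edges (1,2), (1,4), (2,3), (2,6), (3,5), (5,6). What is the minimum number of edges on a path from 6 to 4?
3 (path: 6 -> 2 -> 1 -> 4, 3 edges)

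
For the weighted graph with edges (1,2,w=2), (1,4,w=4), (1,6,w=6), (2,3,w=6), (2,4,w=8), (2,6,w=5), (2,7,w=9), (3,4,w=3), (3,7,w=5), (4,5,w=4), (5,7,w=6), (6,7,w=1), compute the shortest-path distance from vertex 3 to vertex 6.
6 (path: 3 -> 7 -> 6; weights 5 + 1 = 6)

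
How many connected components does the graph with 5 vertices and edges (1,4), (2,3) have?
3 (components: {1, 4}, {2, 3}, {5})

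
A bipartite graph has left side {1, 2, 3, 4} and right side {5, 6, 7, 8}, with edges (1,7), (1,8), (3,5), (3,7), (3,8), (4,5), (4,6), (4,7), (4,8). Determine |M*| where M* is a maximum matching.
3 (matching: (1,8), (3,7), (4,6); upper bound min(|L|,|R|) = min(4,4) = 4)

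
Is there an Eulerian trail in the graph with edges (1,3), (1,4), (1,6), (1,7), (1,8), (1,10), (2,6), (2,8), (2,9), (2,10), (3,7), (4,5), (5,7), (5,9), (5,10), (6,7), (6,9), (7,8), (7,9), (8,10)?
Yes — and in fact it has an Eulerian circuit (the graph is connected and all 10 vertices have even degree)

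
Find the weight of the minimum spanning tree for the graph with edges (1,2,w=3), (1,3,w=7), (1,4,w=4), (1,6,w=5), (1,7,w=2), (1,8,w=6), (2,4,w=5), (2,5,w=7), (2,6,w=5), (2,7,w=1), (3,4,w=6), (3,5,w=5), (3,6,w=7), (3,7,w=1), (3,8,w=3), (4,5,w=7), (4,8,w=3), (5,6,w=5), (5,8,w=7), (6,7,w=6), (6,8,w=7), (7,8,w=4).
20 (MST edges: (1,6,w=5), (1,7,w=2), (2,7,w=1), (3,5,w=5), (3,7,w=1), (3,8,w=3), (4,8,w=3); sum of weights 5 + 2 + 1 + 5 + 1 + 3 + 3 = 20)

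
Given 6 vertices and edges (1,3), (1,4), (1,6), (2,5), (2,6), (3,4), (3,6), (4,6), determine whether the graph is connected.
Yes (BFS from 1 visits [1, 3, 4, 6, 2, 5] — all 6 vertices reached)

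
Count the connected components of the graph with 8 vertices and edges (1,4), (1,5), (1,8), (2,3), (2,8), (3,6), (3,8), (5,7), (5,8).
1 (components: {1, 2, 3, 4, 5, 6, 7, 8})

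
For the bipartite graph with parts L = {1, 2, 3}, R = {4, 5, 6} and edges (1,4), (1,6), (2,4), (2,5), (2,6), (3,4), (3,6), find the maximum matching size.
3 (matching: (1,6), (2,5), (3,4); upper bound min(|L|,|R|) = min(3,3) = 3)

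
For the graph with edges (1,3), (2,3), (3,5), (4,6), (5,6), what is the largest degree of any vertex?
3 (attained at vertex 3)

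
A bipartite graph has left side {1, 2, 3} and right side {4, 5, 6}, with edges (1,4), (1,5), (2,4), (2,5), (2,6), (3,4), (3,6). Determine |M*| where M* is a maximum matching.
3 (matching: (1,5), (2,6), (3,4); upper bound min(|L|,|R|) = min(3,3) = 3)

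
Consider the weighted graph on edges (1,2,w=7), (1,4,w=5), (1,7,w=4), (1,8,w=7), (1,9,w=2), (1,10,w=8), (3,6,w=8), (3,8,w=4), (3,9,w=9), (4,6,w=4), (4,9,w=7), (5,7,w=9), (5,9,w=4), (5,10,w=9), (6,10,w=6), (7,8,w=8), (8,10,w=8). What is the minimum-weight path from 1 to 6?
9 (path: 1 -> 4 -> 6; weights 5 + 4 = 9)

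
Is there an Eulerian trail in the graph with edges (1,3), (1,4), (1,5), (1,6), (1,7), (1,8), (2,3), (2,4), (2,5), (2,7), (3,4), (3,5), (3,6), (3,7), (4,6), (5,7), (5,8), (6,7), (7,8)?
Yes (the graph is connected and exactly 2 vertices have odd degree: {5, 8}; any Eulerian path must start and end at those)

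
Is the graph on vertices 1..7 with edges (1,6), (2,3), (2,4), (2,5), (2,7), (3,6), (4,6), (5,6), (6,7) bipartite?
Yes. Partition: {1, 3, 4, 5, 7}, {2, 6}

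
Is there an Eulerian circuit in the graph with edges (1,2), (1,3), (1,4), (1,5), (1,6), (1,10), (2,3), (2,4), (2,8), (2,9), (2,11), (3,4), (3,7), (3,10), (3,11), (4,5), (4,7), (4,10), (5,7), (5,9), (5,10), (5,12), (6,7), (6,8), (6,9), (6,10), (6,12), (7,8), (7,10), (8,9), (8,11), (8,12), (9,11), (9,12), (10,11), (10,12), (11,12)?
Yes (the graph is connected and all 12 vertices have even degree)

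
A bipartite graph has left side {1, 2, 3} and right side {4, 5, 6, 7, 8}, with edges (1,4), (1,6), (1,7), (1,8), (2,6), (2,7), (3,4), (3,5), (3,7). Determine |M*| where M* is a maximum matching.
3 (matching: (1,8), (2,6), (3,7); upper bound min(|L|,|R|) = min(3,5) = 3)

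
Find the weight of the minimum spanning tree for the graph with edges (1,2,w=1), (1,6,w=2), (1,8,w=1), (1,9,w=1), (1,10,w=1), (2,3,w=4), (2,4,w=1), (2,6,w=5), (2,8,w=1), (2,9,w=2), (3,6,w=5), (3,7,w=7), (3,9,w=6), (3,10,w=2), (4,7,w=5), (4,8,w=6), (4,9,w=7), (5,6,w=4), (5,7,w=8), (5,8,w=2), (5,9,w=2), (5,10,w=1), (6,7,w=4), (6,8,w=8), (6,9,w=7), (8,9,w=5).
14 (MST edges: (1,2,w=1), (1,6,w=2), (1,8,w=1), (1,9,w=1), (1,10,w=1), (2,4,w=1), (3,10,w=2), (5,10,w=1), (6,7,w=4); sum of weights 1 + 2 + 1 + 1 + 1 + 1 + 2 + 1 + 4 = 14)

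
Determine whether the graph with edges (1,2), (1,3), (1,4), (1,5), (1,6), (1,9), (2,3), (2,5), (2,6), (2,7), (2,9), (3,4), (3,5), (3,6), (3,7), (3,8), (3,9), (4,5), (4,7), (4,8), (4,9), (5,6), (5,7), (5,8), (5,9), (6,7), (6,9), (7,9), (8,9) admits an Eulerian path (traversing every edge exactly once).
Yes — and in fact it has an Eulerian circuit (the graph is connected and all 9 vertices have even degree)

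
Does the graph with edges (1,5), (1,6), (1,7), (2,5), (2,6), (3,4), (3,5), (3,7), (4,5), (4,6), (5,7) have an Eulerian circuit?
No (6 vertices have odd degree: {1, 3, 4, 5, 6, 7}; Eulerian circuit requires 0)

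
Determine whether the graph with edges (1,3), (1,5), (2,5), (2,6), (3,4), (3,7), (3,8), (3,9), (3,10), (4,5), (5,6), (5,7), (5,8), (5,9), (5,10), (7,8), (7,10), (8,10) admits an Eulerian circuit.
Yes (the graph is connected and all 10 vertices have even degree)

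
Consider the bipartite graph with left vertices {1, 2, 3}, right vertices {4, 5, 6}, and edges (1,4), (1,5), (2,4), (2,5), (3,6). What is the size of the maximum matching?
3 (matching: (1,5), (2,4), (3,6); upper bound min(|L|,|R|) = min(3,3) = 3)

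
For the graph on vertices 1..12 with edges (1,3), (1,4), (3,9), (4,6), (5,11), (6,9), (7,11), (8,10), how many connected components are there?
5 (components: {1, 3, 4, 6, 9}, {2}, {5, 7, 11}, {8, 10}, {12})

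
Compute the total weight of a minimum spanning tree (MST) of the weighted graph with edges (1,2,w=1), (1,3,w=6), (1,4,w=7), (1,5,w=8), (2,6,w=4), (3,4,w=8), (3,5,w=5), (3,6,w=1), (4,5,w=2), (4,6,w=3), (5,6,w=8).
11 (MST edges: (1,2,w=1), (2,6,w=4), (3,6,w=1), (4,5,w=2), (4,6,w=3); sum of weights 1 + 4 + 1 + 2 + 3 = 11)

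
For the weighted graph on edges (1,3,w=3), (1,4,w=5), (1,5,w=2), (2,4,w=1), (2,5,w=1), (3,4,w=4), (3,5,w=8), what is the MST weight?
7 (MST edges: (1,3,w=3), (1,5,w=2), (2,4,w=1), (2,5,w=1); sum of weights 3 + 2 + 1 + 1 = 7)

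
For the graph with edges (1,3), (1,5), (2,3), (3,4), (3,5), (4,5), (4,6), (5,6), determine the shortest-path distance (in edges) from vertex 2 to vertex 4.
2 (path: 2 -> 3 -> 4, 2 edges)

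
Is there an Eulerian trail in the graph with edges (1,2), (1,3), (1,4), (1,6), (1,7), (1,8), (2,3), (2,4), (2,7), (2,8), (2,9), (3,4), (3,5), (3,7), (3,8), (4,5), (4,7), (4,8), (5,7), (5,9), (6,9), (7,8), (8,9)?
Yes — and in fact it has an Eulerian circuit (the graph is connected and all 9 vertices have even degree)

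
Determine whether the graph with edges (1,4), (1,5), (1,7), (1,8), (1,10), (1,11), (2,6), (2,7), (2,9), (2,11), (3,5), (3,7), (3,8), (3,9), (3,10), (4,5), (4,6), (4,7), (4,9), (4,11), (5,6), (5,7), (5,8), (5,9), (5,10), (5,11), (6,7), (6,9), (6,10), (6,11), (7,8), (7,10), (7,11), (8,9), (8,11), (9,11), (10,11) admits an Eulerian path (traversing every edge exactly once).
No (6 vertices have odd degree: {3, 5, 6, 7, 9, 11}; Eulerian path requires 0 or 2)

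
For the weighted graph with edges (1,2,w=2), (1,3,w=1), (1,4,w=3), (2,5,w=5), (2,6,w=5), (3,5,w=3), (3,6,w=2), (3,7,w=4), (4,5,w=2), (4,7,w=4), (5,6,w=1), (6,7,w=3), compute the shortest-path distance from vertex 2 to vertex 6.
5 (path: 2 -> 6; weights 5 = 5)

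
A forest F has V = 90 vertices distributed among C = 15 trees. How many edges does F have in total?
75 (Each of the 15 component trees on V_i vertices has V_i - 1 edges; summing gives V - C = 90 - 15 = 75)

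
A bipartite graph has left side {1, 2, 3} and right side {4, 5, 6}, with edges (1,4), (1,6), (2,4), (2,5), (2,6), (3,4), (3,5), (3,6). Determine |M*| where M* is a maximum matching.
3 (matching: (1,6), (2,5), (3,4); upper bound min(|L|,|R|) = min(3,3) = 3)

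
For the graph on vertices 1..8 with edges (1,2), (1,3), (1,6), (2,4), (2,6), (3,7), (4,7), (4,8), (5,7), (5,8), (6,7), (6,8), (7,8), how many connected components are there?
1 (components: {1, 2, 3, 4, 5, 6, 7, 8})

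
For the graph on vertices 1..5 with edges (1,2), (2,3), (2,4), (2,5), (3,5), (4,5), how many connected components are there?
1 (components: {1, 2, 3, 4, 5})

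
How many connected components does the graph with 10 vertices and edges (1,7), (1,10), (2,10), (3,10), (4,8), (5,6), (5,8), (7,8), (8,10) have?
2 (components: {1, 2, 3, 4, 5, 6, 7, 8, 10}, {9})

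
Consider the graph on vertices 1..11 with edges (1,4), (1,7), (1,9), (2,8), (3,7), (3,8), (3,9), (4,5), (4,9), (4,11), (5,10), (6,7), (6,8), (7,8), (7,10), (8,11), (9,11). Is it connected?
Yes (BFS from 1 visits [1, 4, 7, 9, 5, 11, 3, 6, 8, 10, 2] — all 11 vertices reached)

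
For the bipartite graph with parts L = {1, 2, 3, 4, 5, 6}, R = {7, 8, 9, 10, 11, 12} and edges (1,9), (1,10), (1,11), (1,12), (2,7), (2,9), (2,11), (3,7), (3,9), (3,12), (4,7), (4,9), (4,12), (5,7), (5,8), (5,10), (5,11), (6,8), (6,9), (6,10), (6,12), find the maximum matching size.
6 (matching: (1,12), (2,11), (3,9), (4,7), (5,10), (6,8); upper bound min(|L|,|R|) = min(6,6) = 6)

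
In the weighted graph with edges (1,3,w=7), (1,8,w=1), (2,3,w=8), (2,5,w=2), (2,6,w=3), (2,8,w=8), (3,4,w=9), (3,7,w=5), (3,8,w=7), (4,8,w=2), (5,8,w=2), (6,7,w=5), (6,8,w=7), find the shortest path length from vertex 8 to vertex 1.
1 (path: 8 -> 1; weights 1 = 1)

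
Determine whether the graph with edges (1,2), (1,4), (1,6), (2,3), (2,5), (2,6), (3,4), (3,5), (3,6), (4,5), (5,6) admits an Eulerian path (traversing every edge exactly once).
Yes (the graph is connected and exactly 2 vertices have odd degree: {1, 4}; any Eulerian path must start and end at those)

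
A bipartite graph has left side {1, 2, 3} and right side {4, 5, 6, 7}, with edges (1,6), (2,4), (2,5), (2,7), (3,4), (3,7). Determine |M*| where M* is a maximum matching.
3 (matching: (1,6), (2,5), (3,7); upper bound min(|L|,|R|) = min(3,4) = 3)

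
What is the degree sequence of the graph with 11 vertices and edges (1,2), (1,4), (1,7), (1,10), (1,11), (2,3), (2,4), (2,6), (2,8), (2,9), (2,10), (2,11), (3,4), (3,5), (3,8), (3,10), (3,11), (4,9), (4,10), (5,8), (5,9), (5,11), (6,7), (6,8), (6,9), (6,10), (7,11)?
[8, 6, 5, 5, 5, 5, 5, 4, 4, 4, 3] (degrees: deg(1)=5, deg(2)=8, deg(3)=6, deg(4)=5, deg(5)=4, deg(6)=5, deg(7)=3, deg(8)=4, deg(9)=4, deg(10)=5, deg(11)=5)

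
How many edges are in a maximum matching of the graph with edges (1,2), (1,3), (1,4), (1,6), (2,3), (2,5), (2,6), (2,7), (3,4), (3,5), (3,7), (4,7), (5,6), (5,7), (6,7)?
3 (matching: (1,6), (2,5), (4,7); upper bound floor(n/2) = floor(7/2) = 3)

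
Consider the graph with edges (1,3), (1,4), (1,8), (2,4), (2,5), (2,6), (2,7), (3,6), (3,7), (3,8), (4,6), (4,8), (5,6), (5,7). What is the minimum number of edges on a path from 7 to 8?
2 (path: 7 -> 3 -> 8, 2 edges)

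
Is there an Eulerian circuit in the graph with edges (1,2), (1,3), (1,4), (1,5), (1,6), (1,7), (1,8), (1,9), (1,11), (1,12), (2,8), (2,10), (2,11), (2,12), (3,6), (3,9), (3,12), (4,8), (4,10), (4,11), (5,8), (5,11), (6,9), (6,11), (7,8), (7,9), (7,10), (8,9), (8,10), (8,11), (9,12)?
No (2 vertices have odd degree: {2, 5}; Eulerian circuit requires 0)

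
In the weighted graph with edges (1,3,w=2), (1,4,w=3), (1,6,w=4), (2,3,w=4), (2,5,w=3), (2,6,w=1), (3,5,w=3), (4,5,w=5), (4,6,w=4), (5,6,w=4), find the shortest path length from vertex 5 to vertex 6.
4 (path: 5 -> 6; weights 4 = 4)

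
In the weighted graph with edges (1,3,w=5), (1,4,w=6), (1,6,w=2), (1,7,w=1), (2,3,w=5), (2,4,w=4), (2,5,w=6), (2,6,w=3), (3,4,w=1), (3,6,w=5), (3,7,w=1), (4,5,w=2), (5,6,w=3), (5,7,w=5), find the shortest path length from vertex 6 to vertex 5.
3 (path: 6 -> 5; weights 3 = 3)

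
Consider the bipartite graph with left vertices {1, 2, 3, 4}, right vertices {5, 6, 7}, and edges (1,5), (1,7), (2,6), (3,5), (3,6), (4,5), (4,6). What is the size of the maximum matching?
3 (matching: (1,7), (2,6), (3,5); upper bound min(|L|,|R|) = min(4,3) = 3)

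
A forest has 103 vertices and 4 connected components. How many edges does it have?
99 (Each of the 4 component trees on V_i vertices has V_i - 1 edges; summing gives V - C = 103 - 4 = 99)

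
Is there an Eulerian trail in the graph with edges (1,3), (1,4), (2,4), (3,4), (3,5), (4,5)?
Yes (the graph is connected and exactly 2 vertices have odd degree: {2, 3}; any Eulerian path must start and end at those)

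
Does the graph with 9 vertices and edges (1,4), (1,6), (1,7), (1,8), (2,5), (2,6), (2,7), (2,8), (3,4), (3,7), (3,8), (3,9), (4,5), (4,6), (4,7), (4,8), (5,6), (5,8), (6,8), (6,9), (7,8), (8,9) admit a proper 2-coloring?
No (odd cycle of length 3: 7 -> 1 -> 8 -> 7)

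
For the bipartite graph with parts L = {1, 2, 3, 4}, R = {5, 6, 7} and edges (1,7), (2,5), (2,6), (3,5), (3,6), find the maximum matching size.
3 (matching: (1,7), (2,6), (3,5); upper bound min(|L|,|R|) = min(4,3) = 3)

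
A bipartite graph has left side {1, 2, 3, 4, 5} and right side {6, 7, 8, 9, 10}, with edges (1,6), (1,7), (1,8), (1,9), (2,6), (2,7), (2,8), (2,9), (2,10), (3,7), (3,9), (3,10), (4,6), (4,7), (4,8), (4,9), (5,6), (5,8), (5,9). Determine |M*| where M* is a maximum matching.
5 (matching: (1,9), (2,10), (3,7), (4,8), (5,6); upper bound min(|L|,|R|) = min(5,5) = 5)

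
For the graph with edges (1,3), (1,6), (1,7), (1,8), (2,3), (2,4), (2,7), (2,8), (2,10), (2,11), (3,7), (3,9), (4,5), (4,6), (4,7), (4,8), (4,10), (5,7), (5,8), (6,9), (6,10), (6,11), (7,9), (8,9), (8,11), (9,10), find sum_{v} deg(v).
52 (handshake: sum of degrees = 2|E| = 2 x 26 = 52)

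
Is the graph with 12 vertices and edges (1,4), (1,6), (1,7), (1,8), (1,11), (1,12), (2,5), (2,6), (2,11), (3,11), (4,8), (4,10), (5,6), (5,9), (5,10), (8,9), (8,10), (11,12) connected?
Yes (BFS from 1 visits [1, 4, 6, 7, 8, 11, 12, 10, 2, 5, 9, 3] — all 12 vertices reached)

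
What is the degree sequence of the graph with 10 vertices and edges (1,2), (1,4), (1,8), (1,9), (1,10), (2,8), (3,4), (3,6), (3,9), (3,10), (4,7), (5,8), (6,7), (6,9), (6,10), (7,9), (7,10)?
[5, 4, 4, 4, 4, 4, 3, 3, 2, 1] (degrees: deg(1)=5, deg(2)=2, deg(3)=4, deg(4)=3, deg(5)=1, deg(6)=4, deg(7)=4, deg(8)=3, deg(9)=4, deg(10)=4)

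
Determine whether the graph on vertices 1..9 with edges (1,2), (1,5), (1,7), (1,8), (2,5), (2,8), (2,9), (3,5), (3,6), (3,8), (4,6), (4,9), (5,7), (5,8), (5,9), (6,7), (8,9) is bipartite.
No (odd cycle of length 3: 5 -> 1 -> 7 -> 5)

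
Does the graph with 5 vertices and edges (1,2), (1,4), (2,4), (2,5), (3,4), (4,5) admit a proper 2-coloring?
No (odd cycle of length 3: 2 -> 1 -> 4 -> 2)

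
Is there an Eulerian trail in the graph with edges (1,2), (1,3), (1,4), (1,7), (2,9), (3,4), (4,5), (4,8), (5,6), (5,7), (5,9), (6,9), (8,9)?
Yes — and in fact it has an Eulerian circuit (the graph is connected and all 9 vertices have even degree)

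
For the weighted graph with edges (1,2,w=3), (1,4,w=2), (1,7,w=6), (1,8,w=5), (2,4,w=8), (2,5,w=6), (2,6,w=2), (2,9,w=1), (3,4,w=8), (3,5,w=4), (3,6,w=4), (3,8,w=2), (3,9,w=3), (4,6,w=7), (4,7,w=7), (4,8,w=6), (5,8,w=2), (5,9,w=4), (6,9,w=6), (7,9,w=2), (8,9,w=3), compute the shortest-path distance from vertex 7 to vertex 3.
5 (path: 7 -> 9 -> 3; weights 2 + 3 = 5)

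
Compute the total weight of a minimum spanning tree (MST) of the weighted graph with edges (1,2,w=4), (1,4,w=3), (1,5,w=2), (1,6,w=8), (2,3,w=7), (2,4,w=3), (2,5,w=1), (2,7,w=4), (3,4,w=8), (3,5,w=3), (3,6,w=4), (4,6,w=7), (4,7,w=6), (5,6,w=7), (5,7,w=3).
16 (MST edges: (1,4,w=3), (1,5,w=2), (2,5,w=1), (3,5,w=3), (3,6,w=4), (5,7,w=3); sum of weights 3 + 2 + 1 + 3 + 4 + 3 = 16)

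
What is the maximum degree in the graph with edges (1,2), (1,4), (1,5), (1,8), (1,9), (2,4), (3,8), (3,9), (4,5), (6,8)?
5 (attained at vertex 1)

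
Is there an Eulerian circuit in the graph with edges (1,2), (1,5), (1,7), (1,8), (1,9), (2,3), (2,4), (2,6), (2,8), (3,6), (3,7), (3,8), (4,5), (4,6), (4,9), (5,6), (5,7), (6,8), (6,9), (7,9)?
No (2 vertices have odd degree: {1, 2}; Eulerian circuit requires 0)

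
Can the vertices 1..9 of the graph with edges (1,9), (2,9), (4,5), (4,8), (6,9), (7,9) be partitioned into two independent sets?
Yes. Partition: {1, 2, 3, 4, 6, 7}, {5, 8, 9}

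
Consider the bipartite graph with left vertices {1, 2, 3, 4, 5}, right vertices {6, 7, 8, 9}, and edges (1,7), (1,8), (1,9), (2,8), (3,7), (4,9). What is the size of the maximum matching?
3 (matching: (1,9), (2,8), (3,7); upper bound min(|L|,|R|) = min(5,4) = 4)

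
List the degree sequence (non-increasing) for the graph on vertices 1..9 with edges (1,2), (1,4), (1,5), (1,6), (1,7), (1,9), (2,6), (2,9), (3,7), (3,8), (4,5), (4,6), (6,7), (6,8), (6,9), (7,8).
[6, 6, 4, 3, 3, 3, 3, 2, 2] (degrees: deg(1)=6, deg(2)=3, deg(3)=2, deg(4)=3, deg(5)=2, deg(6)=6, deg(7)=4, deg(8)=3, deg(9)=3)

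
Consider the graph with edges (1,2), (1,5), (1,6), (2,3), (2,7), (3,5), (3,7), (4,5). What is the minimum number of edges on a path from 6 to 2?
2 (path: 6 -> 1 -> 2, 2 edges)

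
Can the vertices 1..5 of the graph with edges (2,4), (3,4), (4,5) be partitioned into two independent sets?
Yes. Partition: {1, 2, 3, 5}, {4}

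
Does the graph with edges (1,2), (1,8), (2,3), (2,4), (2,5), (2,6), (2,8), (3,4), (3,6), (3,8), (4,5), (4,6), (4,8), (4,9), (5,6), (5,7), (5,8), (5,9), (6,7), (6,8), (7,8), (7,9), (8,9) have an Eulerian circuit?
Yes (the graph is connected and all 9 vertices have even degree)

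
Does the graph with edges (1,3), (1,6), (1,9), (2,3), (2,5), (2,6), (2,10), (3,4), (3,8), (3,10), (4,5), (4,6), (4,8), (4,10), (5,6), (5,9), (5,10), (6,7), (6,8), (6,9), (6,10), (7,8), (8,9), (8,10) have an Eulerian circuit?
No (4 vertices have odd degree: {1, 3, 4, 5}; Eulerian circuit requires 0)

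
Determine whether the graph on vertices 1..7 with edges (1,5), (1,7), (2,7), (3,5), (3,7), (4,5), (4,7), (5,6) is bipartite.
Yes. Partition: {1, 2, 3, 4, 6}, {5, 7}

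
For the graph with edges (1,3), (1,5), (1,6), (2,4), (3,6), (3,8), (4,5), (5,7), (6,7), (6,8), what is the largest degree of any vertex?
4 (attained at vertex 6)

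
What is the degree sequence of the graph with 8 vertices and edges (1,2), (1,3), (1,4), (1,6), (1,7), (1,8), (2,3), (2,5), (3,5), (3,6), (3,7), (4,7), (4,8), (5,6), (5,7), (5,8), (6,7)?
[6, 5, 5, 5, 4, 3, 3, 3] (degrees: deg(1)=6, deg(2)=3, deg(3)=5, deg(4)=3, deg(5)=5, deg(6)=4, deg(7)=5, deg(8)=3)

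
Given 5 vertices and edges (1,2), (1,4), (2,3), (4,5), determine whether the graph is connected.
Yes (BFS from 1 visits [1, 2, 4, 3, 5] — all 5 vertices reached)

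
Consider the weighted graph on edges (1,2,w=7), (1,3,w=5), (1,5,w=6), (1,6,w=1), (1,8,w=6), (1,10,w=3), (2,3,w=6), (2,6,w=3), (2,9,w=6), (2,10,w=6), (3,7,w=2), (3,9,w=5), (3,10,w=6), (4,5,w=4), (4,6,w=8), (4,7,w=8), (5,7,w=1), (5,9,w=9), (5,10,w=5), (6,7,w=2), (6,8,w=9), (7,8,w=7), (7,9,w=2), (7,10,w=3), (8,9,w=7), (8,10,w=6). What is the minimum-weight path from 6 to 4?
7 (path: 6 -> 7 -> 5 -> 4; weights 2 + 1 + 4 = 7)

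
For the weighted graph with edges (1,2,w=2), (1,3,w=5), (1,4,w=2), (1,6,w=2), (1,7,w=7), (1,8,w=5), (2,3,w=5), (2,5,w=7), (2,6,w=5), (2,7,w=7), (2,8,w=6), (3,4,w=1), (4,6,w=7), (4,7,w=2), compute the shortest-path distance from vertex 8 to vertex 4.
7 (path: 8 -> 1 -> 4; weights 5 + 2 = 7)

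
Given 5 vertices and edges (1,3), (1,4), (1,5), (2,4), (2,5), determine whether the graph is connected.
Yes (BFS from 1 visits [1, 3, 4, 5, 2] — all 5 vertices reached)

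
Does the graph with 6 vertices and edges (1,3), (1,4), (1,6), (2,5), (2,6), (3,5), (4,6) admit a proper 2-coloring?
No (odd cycle of length 3: 6 -> 1 -> 4 -> 6)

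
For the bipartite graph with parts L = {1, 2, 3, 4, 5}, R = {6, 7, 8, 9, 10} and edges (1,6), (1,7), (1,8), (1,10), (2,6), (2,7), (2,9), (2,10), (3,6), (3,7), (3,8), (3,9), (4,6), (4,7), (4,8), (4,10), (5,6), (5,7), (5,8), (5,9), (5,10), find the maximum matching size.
5 (matching: (1,10), (2,9), (3,8), (4,7), (5,6); upper bound min(|L|,|R|) = min(5,5) = 5)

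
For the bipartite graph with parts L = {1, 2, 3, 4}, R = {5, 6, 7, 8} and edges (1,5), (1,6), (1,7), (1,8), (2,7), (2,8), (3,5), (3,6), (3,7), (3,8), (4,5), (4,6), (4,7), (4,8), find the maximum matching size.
4 (matching: (1,8), (2,7), (3,6), (4,5); upper bound min(|L|,|R|) = min(4,4) = 4)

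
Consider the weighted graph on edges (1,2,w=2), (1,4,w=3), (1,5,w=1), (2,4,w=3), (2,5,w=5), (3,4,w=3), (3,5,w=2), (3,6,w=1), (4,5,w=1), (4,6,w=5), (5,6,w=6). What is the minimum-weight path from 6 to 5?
3 (path: 6 -> 3 -> 5; weights 1 + 2 = 3)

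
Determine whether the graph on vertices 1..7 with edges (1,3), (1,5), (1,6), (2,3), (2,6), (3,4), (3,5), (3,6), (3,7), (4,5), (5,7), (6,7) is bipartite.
No (odd cycle of length 3: 3 -> 1 -> 5 -> 3)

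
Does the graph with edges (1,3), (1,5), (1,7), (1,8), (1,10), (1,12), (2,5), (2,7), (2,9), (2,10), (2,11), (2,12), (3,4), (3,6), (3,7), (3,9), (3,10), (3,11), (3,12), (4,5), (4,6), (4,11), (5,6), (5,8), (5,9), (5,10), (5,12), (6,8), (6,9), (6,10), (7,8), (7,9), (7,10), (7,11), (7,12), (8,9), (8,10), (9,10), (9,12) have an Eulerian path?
Yes — and in fact it has an Eulerian circuit (the graph is connected and all 12 vertices have even degree)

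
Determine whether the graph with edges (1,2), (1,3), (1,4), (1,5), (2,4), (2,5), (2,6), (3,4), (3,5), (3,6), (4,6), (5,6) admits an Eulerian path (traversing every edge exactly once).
Yes — and in fact it has an Eulerian circuit (the graph is connected and all 6 vertices have even degree)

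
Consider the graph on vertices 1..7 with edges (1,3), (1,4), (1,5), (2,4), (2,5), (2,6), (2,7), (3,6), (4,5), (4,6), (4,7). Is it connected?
Yes (BFS from 1 visits [1, 3, 4, 5, 6, 2, 7] — all 7 vertices reached)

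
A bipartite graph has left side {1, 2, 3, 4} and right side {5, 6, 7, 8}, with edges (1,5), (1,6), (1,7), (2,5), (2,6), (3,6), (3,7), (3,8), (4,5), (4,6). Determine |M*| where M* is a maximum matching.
4 (matching: (1,7), (2,6), (3,8), (4,5); upper bound min(|L|,|R|) = min(4,4) = 4)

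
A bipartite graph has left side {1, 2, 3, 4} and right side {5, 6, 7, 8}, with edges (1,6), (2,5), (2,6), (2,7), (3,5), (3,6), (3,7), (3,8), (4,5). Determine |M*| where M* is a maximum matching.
4 (matching: (1,6), (2,7), (3,8), (4,5); upper bound min(|L|,|R|) = min(4,4) = 4)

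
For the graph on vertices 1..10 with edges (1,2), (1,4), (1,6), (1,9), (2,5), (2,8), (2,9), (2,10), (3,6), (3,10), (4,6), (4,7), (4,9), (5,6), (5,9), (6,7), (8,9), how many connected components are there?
1 (components: {1, 2, 3, 4, 5, 6, 7, 8, 9, 10})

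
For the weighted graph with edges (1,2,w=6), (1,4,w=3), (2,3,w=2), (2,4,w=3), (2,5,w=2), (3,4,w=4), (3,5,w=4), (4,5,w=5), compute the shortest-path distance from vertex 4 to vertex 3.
4 (path: 4 -> 3; weights 4 = 4)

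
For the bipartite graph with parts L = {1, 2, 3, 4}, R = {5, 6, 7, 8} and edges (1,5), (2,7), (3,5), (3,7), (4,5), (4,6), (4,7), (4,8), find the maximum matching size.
3 (matching: (1,5), (2,7), (4,8); upper bound min(|L|,|R|) = min(4,4) = 4)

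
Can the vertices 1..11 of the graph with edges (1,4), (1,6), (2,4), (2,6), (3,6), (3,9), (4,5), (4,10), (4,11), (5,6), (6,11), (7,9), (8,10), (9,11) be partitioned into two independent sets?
Yes. Partition: {1, 2, 3, 5, 7, 10, 11}, {4, 6, 8, 9}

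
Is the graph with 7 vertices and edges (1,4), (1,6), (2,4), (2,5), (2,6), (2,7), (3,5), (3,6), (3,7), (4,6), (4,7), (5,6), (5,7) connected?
Yes (BFS from 1 visits [1, 4, 6, 2, 7, 3, 5] — all 7 vertices reached)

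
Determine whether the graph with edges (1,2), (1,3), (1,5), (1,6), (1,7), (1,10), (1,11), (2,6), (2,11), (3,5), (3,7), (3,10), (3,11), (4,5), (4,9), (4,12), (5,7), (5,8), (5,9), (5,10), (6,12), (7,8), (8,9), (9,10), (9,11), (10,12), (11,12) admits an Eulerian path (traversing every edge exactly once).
No (10 vertices have odd degree: {1, 2, 3, 4, 5, 6, 8, 9, 10, 11}; Eulerian path requires 0 or 2)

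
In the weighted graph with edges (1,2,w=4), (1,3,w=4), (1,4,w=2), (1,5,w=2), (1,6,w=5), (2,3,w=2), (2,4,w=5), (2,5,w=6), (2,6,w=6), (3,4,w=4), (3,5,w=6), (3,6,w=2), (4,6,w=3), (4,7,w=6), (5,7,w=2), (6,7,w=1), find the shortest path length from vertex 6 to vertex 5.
3 (path: 6 -> 7 -> 5; weights 1 + 2 = 3)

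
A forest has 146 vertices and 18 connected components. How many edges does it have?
128 (Each of the 18 component trees on V_i vertices has V_i - 1 edges; summing gives V - C = 146 - 18 = 128)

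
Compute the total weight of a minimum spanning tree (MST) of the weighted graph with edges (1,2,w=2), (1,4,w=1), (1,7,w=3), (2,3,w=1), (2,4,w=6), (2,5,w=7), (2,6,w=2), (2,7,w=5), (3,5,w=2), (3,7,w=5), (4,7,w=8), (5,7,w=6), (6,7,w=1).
9 (MST edges: (1,2,w=2), (1,4,w=1), (2,3,w=1), (2,6,w=2), (3,5,w=2), (6,7,w=1); sum of weights 2 + 1 + 1 + 2 + 2 + 1 = 9)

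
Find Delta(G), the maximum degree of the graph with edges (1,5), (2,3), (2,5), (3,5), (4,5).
4 (attained at vertex 5)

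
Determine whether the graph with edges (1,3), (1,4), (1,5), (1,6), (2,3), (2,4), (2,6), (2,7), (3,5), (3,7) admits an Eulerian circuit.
Yes (the graph is connected and all 7 vertices have even degree)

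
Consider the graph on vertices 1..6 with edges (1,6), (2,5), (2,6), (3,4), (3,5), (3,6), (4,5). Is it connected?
Yes (BFS from 1 visits [1, 6, 2, 3, 5, 4] — all 6 vertices reached)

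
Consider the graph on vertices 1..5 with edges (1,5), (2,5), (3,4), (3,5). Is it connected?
Yes (BFS from 1 visits [1, 5, 2, 3, 4] — all 5 vertices reached)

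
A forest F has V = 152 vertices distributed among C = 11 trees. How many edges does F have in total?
141 (Each of the 11 component trees on V_i vertices has V_i - 1 edges; summing gives V - C = 152 - 11 = 141)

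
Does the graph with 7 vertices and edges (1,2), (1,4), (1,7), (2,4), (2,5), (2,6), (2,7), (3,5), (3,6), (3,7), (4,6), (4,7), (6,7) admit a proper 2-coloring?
No (odd cycle of length 3: 7 -> 1 -> 2 -> 7)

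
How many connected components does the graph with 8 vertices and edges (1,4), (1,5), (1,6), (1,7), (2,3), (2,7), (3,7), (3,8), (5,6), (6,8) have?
1 (components: {1, 2, 3, 4, 5, 6, 7, 8})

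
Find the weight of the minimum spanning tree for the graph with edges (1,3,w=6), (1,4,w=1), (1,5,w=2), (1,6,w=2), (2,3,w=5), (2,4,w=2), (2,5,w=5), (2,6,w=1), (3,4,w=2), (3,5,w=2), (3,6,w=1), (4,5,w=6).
7 (MST edges: (1,4,w=1), (1,5,w=2), (1,6,w=2), (2,6,w=1), (3,6,w=1); sum of weights 1 + 2 + 2 + 1 + 1 = 7)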